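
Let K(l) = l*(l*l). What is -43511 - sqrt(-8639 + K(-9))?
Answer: -43511 - 2*I*sqrt(2342) ≈ -43511.0 - 96.788*I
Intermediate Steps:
K(l) = l**3 (K(l) = l*l**2 = l**3)
-43511 - sqrt(-8639 + K(-9)) = -43511 - sqrt(-8639 + (-9)**3) = -43511 - sqrt(-8639 - 729) = -43511 - sqrt(-9368) = -43511 - 2*I*sqrt(2342)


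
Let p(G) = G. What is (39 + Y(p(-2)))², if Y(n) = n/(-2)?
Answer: 1600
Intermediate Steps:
Y(n) = -n/2 (Y(n) = n*(-½) = -n/2)
(39 + Y(p(-2)))² = (39 - ½*(-2))² = (39 + 1)² = 40² = 1600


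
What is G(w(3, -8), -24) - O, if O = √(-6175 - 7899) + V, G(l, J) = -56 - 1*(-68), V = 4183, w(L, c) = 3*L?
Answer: -4171 - I*√14074 ≈ -4171.0 - 118.63*I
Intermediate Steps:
G(l, J) = 12 (G(l, J) = -56 + 68 = 12)
O = 4183 + I*√14074 (O = √(-6175 - 7899) + 4183 = √(-14074) + 4183 = I*√14074 + 4183 = 4183 + I*√14074 ≈ 4183.0 + 118.63*I)
G(w(3, -8), -24) - O = 12 - (4183 + I*√14074) = 12 + (-4183 - I*√14074) = -4171 - I*√14074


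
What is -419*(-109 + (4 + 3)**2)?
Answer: 25140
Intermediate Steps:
-419*(-109 + (4 + 3)**2) = -419*(-109 + 7**2) = -419*(-109 + 49) = -419*(-60) = 25140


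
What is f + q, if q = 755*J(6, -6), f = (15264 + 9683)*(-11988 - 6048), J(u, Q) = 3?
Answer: -449941827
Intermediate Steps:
f = -449944092 (f = 24947*(-18036) = -449944092)
q = 2265 (q = 755*3 = 2265)
f + q = -449944092 + 2265 = -449941827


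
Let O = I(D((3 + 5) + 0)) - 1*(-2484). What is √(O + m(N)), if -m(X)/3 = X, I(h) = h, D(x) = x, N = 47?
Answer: √2351 ≈ 48.487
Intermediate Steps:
m(X) = -3*X
O = 2492 (O = ((3 + 5) + 0) - 1*(-2484) = (8 + 0) + 2484 = 8 + 2484 = 2492)
√(O + m(N)) = √(2492 - 3*47) = √(2492 - 141) = √2351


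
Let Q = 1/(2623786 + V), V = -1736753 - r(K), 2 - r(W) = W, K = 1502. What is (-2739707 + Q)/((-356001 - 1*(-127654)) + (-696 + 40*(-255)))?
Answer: 2434320079830/212575300519 ≈ 11.452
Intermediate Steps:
r(W) = 2 - W
V = -1735253 (V = -1736753 - (2 - 1*1502) = -1736753 - (2 - 1502) = -1736753 - 1*(-1500) = -1736753 + 1500 = -1735253)
Q = 1/888533 (Q = 1/(2623786 - 1735253) = 1/888533 ≈ 1.1255e-6)
(-2739707 + Q)/((-356001 - 1*(-127654)) + (-696 + 40*(-255))) = (-2739707 + 1/888533)/((-356001 - 1*(-127654)) + (-696 + 40*(-255))) = -2434320079830/(888533*((-356001 + 127654) + (-696 - 10200))) = -2434320079830/(888533*(-228347 - 10896)) = -2434320079830/888533/(-239243) = -2434320079830/888533*(-1/239243) = 2434320079830/212575300519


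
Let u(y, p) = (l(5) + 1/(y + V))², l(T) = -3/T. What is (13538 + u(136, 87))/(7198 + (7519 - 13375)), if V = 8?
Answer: 7018281529/695692800 ≈ 10.088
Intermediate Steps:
u(y, p) = (-⅗ + 1/(8 + y))² (u(y, p) = (-3/5 + 1/(y + 8))² = (-3*⅕ + 1/(8 + y))² = (-⅗ + 1/(8 + y))²)
(13538 + u(136, 87))/(7198 + (7519 - 13375)) = (13538 + (19 + 3*136)²/(25*(8 + 136)²))/(7198 + (7519 - 13375)) = (13538 + (1/25)*(19 + 408)²/144²)/(7198 - 5856) = (13538 + (1/25)*(1/20736)*427²)/1342 = (13538 + (1/25)*(1/20736)*182329)*(1/1342) = (13538 + 182329/518400)*(1/1342) = (7018281529/518400)*(1/1342) = 7018281529/695692800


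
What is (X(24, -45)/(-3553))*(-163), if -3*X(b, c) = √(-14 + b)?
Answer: -163*√10/10659 ≈ -0.048358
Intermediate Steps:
X(b, c) = -√(-14 + b)/3
(X(24, -45)/(-3553))*(-163) = (-√(-14 + 24)/3/(-3553))*(-163) = (-√10/3*(-1/3553))*(-163) = (√10/10659)*(-163) = -163*√10/10659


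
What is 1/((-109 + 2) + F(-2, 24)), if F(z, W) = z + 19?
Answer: -1/90 ≈ -0.011111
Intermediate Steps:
F(z, W) = 19 + z
1/((-109 + 2) + F(-2, 24)) = 1/((-109 + 2) + (19 - 2)) = 1/(-107 + 17) = 1/(-90) = -1/90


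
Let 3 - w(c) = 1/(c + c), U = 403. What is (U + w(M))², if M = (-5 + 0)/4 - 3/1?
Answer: 47665216/289 ≈ 1.6493e+5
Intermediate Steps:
M = -17/4 (M = -5*¼ - 3*1 = -5/4 - 3 = -17/4 ≈ -4.2500)
w(c) = 3 - 1/(2*c) (w(c) = 3 - 1/(c + c) = 3 - 1/(2*c))
(U + w(M))² = (403 + (3 - 1/(2*(-17/4))))² = (403 + (3 - ½*(-4/17)))² = (403 + (3 + 2/17))² = (403 + 53/17)² = (6904/17)² = 47665216/289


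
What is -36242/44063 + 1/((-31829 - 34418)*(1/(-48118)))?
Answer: -280700340/2919041561 ≈ -0.096162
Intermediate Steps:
-36242/44063 + 1/((-31829 - 34418)*(1/(-48118))) = -36242*1/44063 + 1/((-66247)*(-1/48118)) = -36242/44063 - 1/66247*(-48118) = -36242/44063 + 48118/66247 = -280700340/2919041561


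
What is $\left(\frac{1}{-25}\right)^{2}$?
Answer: $\frac{1}{625} \approx 0.0016$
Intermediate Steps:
$\left(\frac{1}{-25}\right)^{2} = \left(- \frac{1}{25}\right)^{2} = \frac{1}{625}$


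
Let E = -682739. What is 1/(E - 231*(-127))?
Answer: -1/653402 ≈ -1.5305e-6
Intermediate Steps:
1/(E - 231*(-127)) = 1/(-682739 - 231*(-127)) = 1/(-682739 + 29337) = 1/(-653402) = -1/653402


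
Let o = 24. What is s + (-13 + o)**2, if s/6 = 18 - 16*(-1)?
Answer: 325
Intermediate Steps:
s = 204 (s = 6*(18 - 16*(-1)) = 6*(18 + 16) = 6*34 = 204)
s + (-13 + o)**2 = 204 + (-13 + 24)**2 = 204 + 11**2 = 204 + 121 = 325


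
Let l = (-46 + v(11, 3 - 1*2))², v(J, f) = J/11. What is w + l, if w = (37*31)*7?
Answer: 10054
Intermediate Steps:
v(J, f) = J/11 (v(J, f) = J*(1/11) = J/11)
w = 8029 (w = 1147*7 = 8029)
l = 2025 (l = (-46 + (1/11)*11)² = (-46 + 1)² = (-45)² = 2025)
w + l = 8029 + 2025 = 10054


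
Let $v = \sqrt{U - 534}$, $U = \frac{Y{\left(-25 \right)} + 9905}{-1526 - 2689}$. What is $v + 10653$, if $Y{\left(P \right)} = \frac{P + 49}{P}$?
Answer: $10653 + \frac{i \sqrt{238222741965}}{21075} \approx 10653.0 + 23.159 i$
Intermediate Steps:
$Y{\left(P \right)} = \frac{49 + P}{P}$
$U = - \frac{247601}{105375}$ ($U = \frac{\frac{49 - 25}{-25} + 9905}{-1526 - 2689} = \frac{\left(- \frac{1}{25}\right) 24 + 9905}{-4215} = \left(- \frac{24}{25} + 9905\right) \left(- \frac{1}{4215}\right) = \frac{247601}{25} \left(- \frac{1}{4215}\right) = - \frac{247601}{105375} \approx -2.3497$)
$v = \frac{i \sqrt{238222741965}}{21075}$ ($v = \sqrt{- \frac{247601}{105375} - 534} = \sqrt{- \frac{56517851}{105375}} = \frac{i \sqrt{238222741965}}{21075} \approx 23.159 i$)
$v + 10653 = \frac{i \sqrt{238222741965}}{21075} + 10653 = 10653 + \frac{i \sqrt{238222741965}}{21075}$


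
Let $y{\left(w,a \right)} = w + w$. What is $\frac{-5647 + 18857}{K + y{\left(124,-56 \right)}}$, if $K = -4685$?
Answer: $- \frac{13210}{4437} \approx -2.9772$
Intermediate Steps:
$y{\left(w,a \right)} = 2 w$
$\frac{-5647 + 18857}{K + y{\left(124,-56 \right)}} = \frac{-5647 + 18857}{-4685 + 2 \cdot 124} = \frac{13210}{-4685 + 248} = \frac{13210}{-4437} = 13210 \left(- \frac{1}{4437}\right) = - \frac{13210}{4437}$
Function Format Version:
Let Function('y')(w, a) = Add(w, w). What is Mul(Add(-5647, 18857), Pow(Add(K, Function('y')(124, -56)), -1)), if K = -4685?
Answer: Rational(-13210, 4437) ≈ -2.9772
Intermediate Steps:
Function('y')(w, a) = Mul(2, w)
Mul(Add(-5647, 18857), Pow(Add(K, Function('y')(124, -56)), -1)) = Mul(Add(-5647, 18857), Pow(Add(-4685, Mul(2, 124)), -1)) = Mul(13210, Pow(Add(-4685, 248), -1)) = Mul(13210, Pow(-4437, -1)) = Mul(13210, Rational(-1, 4437)) = Rational(-13210, 4437)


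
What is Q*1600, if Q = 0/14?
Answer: 0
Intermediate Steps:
Q = 0 (Q = 0*(1/14) = 0)
Q*1600 = 0*1600 = 0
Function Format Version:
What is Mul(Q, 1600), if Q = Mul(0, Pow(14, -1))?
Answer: 0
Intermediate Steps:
Q = 0 (Q = Mul(0, Rational(1, 14)) = 0)
Mul(Q, 1600) = Mul(0, 1600) = 0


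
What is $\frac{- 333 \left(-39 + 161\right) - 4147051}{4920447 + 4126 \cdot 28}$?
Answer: $- \frac{4187677}{5035975} \approx -0.83155$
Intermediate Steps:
$\frac{- 333 \left(-39 + 161\right) - 4147051}{4920447 + 4126 \cdot 28} = \frac{\left(-333\right) 122 - 4147051}{4920447 + 115528} = \frac{-40626 - 4147051}{5035975} = \left(-4187677\right) \frac{1}{5035975} = - \frac{4187677}{5035975}$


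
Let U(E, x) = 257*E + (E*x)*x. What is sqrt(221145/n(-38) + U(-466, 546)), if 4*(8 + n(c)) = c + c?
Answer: I*sqrt(1251450077)/3 ≈ 11792.0*I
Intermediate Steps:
U(E, x) = 257*E + E*x**2
n(c) = -8 + c/2 (n(c) = -8 + (c + c)/4 = -8 + (2*c)/4 = -8 + c/2)
sqrt(221145/n(-38) + U(-466, 546)) = sqrt(221145/(-8 + (1/2)*(-38)) - 466*(257 + 546**2)) = sqrt(221145/(-8 - 19) - 466*(257 + 298116)) = sqrt(221145/(-27) - 466*298373) = sqrt(221145*(-1/27) - 139041818) = sqrt(-73715/9 - 139041818) = sqrt(-1251450077/9) = I*sqrt(1251450077)/3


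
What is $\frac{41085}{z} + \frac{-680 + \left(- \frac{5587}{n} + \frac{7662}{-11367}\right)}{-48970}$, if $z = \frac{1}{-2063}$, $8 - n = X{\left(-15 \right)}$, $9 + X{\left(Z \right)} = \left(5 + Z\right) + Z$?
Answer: $- \frac{220173610473026683}{2597662620} \approx -8.4758 \cdot 10^{7}$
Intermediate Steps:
$X{\left(Z \right)} = -4 + 2 Z$ ($X{\left(Z \right)} = -9 + \left(\left(5 + Z\right) + Z\right) = -9 + \left(5 + 2 Z\right) = -4 + 2 Z$)
$n = 42$ ($n = 8 - \left(-4 + 2 \left(-15\right)\right) = 8 - \left(-4 - 30\right) = 8 - -34 = 8 + 34 = 42$)
$z = - \frac{1}{2063} \approx -0.00048473$
$\frac{41085}{z} + \frac{-680 + \left(- \frac{5587}{n} + \frac{7662}{-11367}\right)}{-48970} = \frac{41085}{- \frac{1}{2063}} + \frac{-680 + \left(- \frac{5587}{42} + \frac{7662}{-11367}\right)}{-48970} = 41085 \left(-2063\right) + \left(-680 + \left(\left(-5587\right) \frac{1}{42} + 7662 \left(- \frac{1}{11367}\right)\right)\right) \left(- \frac{1}{48970}\right) = -84758355 + \left(-680 - \frac{7092137}{53046}\right) \left(- \frac{1}{48970}\right) = -84758355 - - \frac{43163417}{2597662620} = -84758355 + \frac{43163417}{2597662620} = - \frac{220173610473026683}{2597662620}$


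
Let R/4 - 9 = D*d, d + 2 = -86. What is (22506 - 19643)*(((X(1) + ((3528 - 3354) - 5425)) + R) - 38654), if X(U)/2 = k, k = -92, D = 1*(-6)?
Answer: -120077083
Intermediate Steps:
d = -88 (d = -2 - 86 = -88)
D = -6
X(U) = -184 (X(U) = 2*(-92) = -184)
R = 2148 (R = 36 + 4*(-6*(-88)) = 36 + 4*528 = 36 + 2112 = 2148)
(22506 - 19643)*(((X(1) + ((3528 - 3354) - 5425)) + R) - 38654) = (22506 - 19643)*(((-184 + ((3528 - 3354) - 5425)) + 2148) - 38654) = 2863*(((-184 + (174 - 5425)) + 2148) - 38654) = 2863*(((-184 - 5251) + 2148) - 38654) = 2863*((-5435 + 2148) - 38654) = 2863*(-3287 - 38654) = 2863*(-41941) = -120077083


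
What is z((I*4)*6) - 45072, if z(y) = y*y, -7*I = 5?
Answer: -2194128/49 ≈ -44778.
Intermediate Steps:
I = -5/7 (I = -⅐*5 = -5/7 ≈ -0.71429)
z(y) = y²
z((I*4)*6) - 45072 = (-5/7*4*6)² - 45072 = (-20/7*6)² - 45072 = (-120/7)² - 45072 = 14400/49 - 45072 = -2194128/49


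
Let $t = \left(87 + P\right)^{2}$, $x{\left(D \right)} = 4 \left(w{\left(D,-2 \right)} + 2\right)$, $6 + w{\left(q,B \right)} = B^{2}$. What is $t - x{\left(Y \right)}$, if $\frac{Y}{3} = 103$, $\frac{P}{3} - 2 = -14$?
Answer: $2601$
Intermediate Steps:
$P = -36$ ($P = 6 + 3 \left(-14\right) = 6 - 42 = -36$)
$Y = 309$ ($Y = 3 \cdot 103 = 309$)
$w{\left(q,B \right)} = -6 + B^{2}$
$x{\left(D \right)} = 0$ ($x{\left(D \right)} = 4 \left(\left(-6 + \left(-2\right)^{2}\right) + 2\right) = 4 \left(\left(-6 + 4\right) + 2\right) = 4 \left(-2 + 2\right) = 4 \cdot 0 = 0$)
$t = 2601$ ($t = \left(87 - 36\right)^{2} = 51^{2} = 2601$)
$t - x{\left(Y \right)} = 2601 - 0 = 2601 + 0 = 2601$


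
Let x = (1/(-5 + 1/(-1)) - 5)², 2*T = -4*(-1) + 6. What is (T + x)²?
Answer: 1301881/1296 ≈ 1004.5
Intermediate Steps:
T = 5 (T = (-4*(-1) + 6)/2 = (4 + 6)/2 = (½)*10 = 5)
x = 961/36 (x = (1/(-5 - 1) - 5)² = (1/(-6) - 5)² = (-⅙ - 5)² = (-31/6)² = 961/36 ≈ 26.694)
(T + x)² = (5 + 961/36)² = (1141/36)² = 1301881/1296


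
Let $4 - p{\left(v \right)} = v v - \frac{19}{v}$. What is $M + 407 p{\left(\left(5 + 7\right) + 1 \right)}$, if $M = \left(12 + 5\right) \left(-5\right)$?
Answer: $- \frac{866387}{13} \approx -66645.0$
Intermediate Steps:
$M = -85$ ($M = 17 \left(-5\right) = -85$)
$p{\left(v \right)} = 4 - v^{2} + \frac{19}{v}$ ($p{\left(v \right)} = 4 - \left(v v - \frac{19}{v}\right) = 4 - \left(v^{2} - \frac{19}{v}\right) = 4 - v^{2} + \frac{19}{v}$)
$M + 407 p{\left(\left(5 + 7\right) + 1 \right)} = -85 + 407 \left(4 - \left(\left(5 + 7\right) + 1\right)^{2} + \frac{19}{\left(5 + 7\right) + 1}\right) = -85 + 407 \left(4 - \left(12 + 1\right)^{2} + \frac{19}{12 + 1}\right) = -85 + 407 \left(4 - 13^{2} + \frac{19}{13}\right) = -85 + 407 \left(4 - 169 + 19 \cdot \frac{1}{13}\right) = -85 + 407 \left(4 - 169 + \frac{19}{13}\right) = -85 + 407 \left(- \frac{2126}{13}\right) = -85 - \frac{865282}{13} = - \frac{866387}{13}$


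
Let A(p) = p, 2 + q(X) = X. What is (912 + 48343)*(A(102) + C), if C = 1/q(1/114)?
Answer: 1134835200/227 ≈ 4.9993e+6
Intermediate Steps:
q(X) = -2 + X
C = -114/227 (C = 1/(-2 + 1/114) = 1/(-227/114) = -114/227 ≈ -0.50220)
(912 + 48343)*(A(102) + C) = (912 + 48343)*(102 - 114/227) = 49255*(23040/227) = 1134835200/227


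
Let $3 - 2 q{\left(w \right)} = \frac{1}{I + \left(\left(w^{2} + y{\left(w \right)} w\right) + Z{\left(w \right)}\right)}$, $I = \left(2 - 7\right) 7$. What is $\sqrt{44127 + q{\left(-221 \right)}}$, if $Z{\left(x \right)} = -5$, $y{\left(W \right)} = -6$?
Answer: $\frac{\sqrt{2262905993337}}{7161} \approx 210.07$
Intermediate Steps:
$I = -35$ ($I = \left(-5\right) 7 = -35$)
$q{\left(w \right)} = \frac{3}{2} - \frac{1}{2 \left(-40 + w^{2} - 6 w\right)}$ ($q{\left(w \right)} = \frac{3}{2} - \frac{1}{2 \left(-35 - \left(5 - w^{2} + 6 w\right)\right)} = \frac{3}{2} - \frac{1}{2 \left(-40 + w^{2} - 6 w\right)}$)
$\sqrt{44127 + q{\left(-221 \right)}} = \sqrt{44127 + \frac{-121 - -3978 + 3 \left(-221\right)^{2}}{2 \left(-40 + \left(-221\right)^{2} - -1326\right)}} = \sqrt{44127 + \frac{-121 + 3978 + 3 \cdot 48841}{2 \left(-40 + 48841 + 1326\right)}} = \sqrt{44127 + \frac{-121 + 3978 + 146523}{2 \cdot 50127}} = \sqrt{44127 + \frac{1}{2} \cdot \frac{1}{50127} \cdot 150380} = \sqrt{44127 + \frac{75190}{50127}} = \sqrt{\frac{2212029319}{50127}} = \frac{\sqrt{2262905993337}}{7161}$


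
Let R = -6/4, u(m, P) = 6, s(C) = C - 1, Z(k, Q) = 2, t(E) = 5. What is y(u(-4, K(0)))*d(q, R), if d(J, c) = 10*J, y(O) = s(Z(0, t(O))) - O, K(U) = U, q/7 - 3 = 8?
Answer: -3850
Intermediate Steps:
q = 77 (q = 21 + 7*8 = 21 + 56 = 77)
s(C) = -1 + C
R = -3/2 (R = -6*¼ = -3/2 ≈ -1.5000)
y(O) = 1 - O (y(O) = (-1 + 2) - O = 1 - O)
y(u(-4, K(0)))*d(q, R) = (1 - 1*6)*(10*77) = (1 - 6)*770 = -5*770 = -3850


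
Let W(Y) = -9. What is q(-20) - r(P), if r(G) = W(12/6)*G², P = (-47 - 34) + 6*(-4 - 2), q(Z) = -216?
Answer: 122985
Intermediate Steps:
P = -117 (P = -81 + 6*(-6) = -81 - 36 = -117)
r(G) = -9*G²
q(-20) - r(P) = -216 - (-9)*(-117)² = -216 - (-9)*13689 = -216 - 1*(-123201) = -216 + 123201 = 122985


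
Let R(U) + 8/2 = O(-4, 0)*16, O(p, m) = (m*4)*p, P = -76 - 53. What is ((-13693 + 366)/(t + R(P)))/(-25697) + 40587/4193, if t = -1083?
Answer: 161949448426/16731650761 ≈ 9.6792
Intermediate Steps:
P = -129
O(p, m) = 4*m*p (O(p, m) = (4*m)*p = 4*m*p)
R(U) = -4 (R(U) = -4 + (4*0*(-4))*16 = -4 + 0*16 = -4 + 0 = -4)
((-13693 + 366)/(t + R(P)))/(-25697) + 40587/4193 = ((-13693 + 366)/(-1083 - 4))/(-25697) + 40587/4193 = -13327/(-1087)*(-1/25697) + 40587*(1/4193) = -13327*(-1/1087)*(-1/25697) + 40587/4193 = (13327/1087)*(-1/25697) + 40587/4193 = -13327/27932639 + 40587/4193 = 161949448426/16731650761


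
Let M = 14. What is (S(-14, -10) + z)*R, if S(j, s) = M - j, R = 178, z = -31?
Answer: -534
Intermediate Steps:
S(j, s) = 14 - j
(S(-14, -10) + z)*R = ((14 - 1*(-14)) - 31)*178 = ((14 + 14) - 31)*178 = (28 - 31)*178 = -3*178 = -534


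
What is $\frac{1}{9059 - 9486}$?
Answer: $- \frac{1}{427} \approx -0.0023419$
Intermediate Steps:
$\frac{1}{9059 - 9486} = \frac{1}{-427} = - \frac{1}{427}$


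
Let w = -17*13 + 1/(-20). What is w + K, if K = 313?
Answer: 1839/20 ≈ 91.950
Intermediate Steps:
w = -4421/20 (w = -221 - 1/20 = -4421/20 ≈ -221.05)
w + K = -4421/20 + 313 = 1839/20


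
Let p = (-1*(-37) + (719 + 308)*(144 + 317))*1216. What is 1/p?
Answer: 1/575756544 ≈ 1.7368e-9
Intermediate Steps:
p = 575756544 (p = (37 + 1027*461)*1216 = (37 + 473447)*1216 = 473484*1216 = 575756544)
1/p = 1/575756544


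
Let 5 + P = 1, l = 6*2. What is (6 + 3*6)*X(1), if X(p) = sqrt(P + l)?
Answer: 48*sqrt(2) ≈ 67.882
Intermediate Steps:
l = 12
P = -4 (P = -5 + 1 = -4)
X(p) = 2*sqrt(2) (X(p) = sqrt(-4 + 12) = sqrt(8) = 2*sqrt(2))
(6 + 3*6)*X(1) = (6 + 3*6)*(2*sqrt(2)) = (6 + 18)*(2*sqrt(2)) = 24*(2*sqrt(2)) = 48*sqrt(2)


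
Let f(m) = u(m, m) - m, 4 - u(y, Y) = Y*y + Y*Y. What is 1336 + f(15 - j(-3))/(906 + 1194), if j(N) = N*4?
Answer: 2804119/2100 ≈ 1335.3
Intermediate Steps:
u(y, Y) = 4 - Y**2 - Y*y (u(y, Y) = 4 - (Y*y + Y*Y) = 4 - (Y*y + Y**2) = 4 - (Y**2 + Y*y) = 4 + (-Y**2 - Y*y) = 4 - Y**2 - Y*y)
j(N) = 4*N
f(m) = 4 - m - 2*m**2 (f(m) = (4 - m**2 - m*m) - m = (4 - m**2 - m**2) - m = (4 - 2*m**2) - m = 4 - m - 2*m**2)
1336 + f(15 - j(-3))/(906 + 1194) = 1336 + (4 - (15 - 4*(-3)) - 2*(15 - 4*(-3))**2)/(906 + 1194) = 1336 + (4 - (15 - 1*(-12)) - 2*(15 - 1*(-12))**2)/2100 = 1336 + (4 - (15 + 12) - 2*(15 + 12)**2)/2100 = 1336 + (4 - 1*27 - 2*27**2)/2100 = 1336 + (4 - 27 - 2*729)/2100 = 1336 + (4 - 27 - 1458)/2100 = 1336 + (1/2100)*(-1481) = 1336 - 1481/2100 = 2804119/2100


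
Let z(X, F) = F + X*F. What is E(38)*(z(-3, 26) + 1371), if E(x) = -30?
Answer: -39570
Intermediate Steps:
z(X, F) = F + F*X
E(38)*(z(-3, 26) + 1371) = -30*(26*(1 - 3) + 1371) = -30*(26*(-2) + 1371) = -30*(-52 + 1371) = -30*1319 = -39570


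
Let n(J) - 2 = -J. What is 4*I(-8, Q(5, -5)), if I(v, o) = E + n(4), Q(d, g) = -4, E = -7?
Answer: -36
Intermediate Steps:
n(J) = 2 - J
I(v, o) = -9 (I(v, o) = -7 + (2 - 1*4) = -7 + (2 - 4) = -7 - 2 = -9)
4*I(-8, Q(5, -5)) = 4*(-9) = -36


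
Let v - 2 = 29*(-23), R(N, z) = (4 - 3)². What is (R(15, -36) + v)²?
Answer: 440896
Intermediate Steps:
R(N, z) = 1 (R(N, z) = 1² = 1)
v = -665 (v = 2 + 29*(-23) = 2 - 667 = -665)
(R(15, -36) + v)² = (1 - 665)² = (-664)² = 440896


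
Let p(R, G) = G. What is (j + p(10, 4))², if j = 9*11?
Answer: 10609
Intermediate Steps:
j = 99
(j + p(10, 4))² = (99 + 4)² = 103² = 10609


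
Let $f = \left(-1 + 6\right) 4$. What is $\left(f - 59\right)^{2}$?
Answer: $1521$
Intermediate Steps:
$f = 20$ ($f = 5 \cdot 4 = 20$)
$\left(f - 59\right)^{2} = \left(20 - 59\right)^{2} = \left(-39\right)^{2} = 1521$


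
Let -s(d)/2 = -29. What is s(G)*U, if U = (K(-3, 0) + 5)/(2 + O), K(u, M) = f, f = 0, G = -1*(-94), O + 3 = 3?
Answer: 145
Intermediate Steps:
O = 0 (O = -3 + 3 = 0)
G = 94
K(u, M) = 0
s(d) = 58 (s(d) = -2*(-29) = 58)
U = 5/2 (U = (0 + 5)/(2 + 0) = 5/2 ≈ 2.5000)
s(G)*U = 58*(5/2) = 145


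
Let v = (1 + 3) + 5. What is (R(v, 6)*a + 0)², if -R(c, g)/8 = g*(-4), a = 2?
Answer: 147456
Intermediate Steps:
v = 9 (v = 4 + 5 = 9)
R(c, g) = 32*g (R(c, g) = -8*g*(-4) = -(-32)*g = 32*g)
(R(v, 6)*a + 0)² = ((32*6)*2 + 0)² = (192*2 + 0)² = (384 + 0)² = 384² = 147456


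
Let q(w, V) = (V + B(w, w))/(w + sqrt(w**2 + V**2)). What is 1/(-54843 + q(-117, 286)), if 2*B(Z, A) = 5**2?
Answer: -5981204138/328024624602393 - 5174*sqrt(565)/328024624602393 ≈ -1.8234e-5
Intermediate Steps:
B(Z, A) = 25/2 (B(Z, A) = (1/2)*5**2 = (1/2)*25 = 25/2)
q(w, V) = (25/2 + V)/(w + sqrt(V**2 + w**2)) (q(w, V) = (V + 25/2)/(w + sqrt(w**2 + V**2)) = (25/2 + V)/(w + sqrt(V**2 + w**2)))
1/(-54843 + q(-117, 286)) = 1/(-54843 + (25/2 + 286)/(-117 + sqrt(286**2 + (-117)**2))) = 1/(-54843 + (597/2)/(-117 + sqrt(81796 + 13689))) = 1/(-54843 + (597/2)/(-117 + sqrt(95485))) = 1/(-54843 + (597/2)/(-117 + 13*sqrt(565))) = 1/(-54843 + 597/(2*(-117 + 13*sqrt(565))))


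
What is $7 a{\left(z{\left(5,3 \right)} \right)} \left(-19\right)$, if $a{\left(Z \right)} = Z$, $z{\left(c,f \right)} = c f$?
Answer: $-1995$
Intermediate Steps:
$7 a{\left(z{\left(5,3 \right)} \right)} \left(-19\right) = 7 \cdot 5 \cdot 3 \left(-19\right) = 7 \cdot 15 \left(-19\right) = 105 \left(-19\right) = -1995$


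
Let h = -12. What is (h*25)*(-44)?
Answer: 13200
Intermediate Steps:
(h*25)*(-44) = -12*25*(-44) = -300*(-44) = 13200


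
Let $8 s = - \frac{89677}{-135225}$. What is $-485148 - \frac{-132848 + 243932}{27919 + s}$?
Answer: $- \frac{14652979174869996}{30202863877} \approx -4.8515 \cdot 10^{5}$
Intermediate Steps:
$s = \frac{89677}{1081800}$ ($s = \frac{\left(-89677\right) \frac{1}{-135225}}{8} = \frac{\left(-89677\right) \left(- \frac{1}{135225}\right)}{8} = \frac{1}{8} \cdot \frac{89677}{135225} = \frac{89677}{1081800} \approx 0.082896$)
$-485148 - \frac{-132848 + 243932}{27919 + s} = -485148 - \frac{-132848 + 243932}{27919 + \frac{89677}{1081800}} = -485148 - \frac{111084}{\frac{30202863877}{1081800}} = -485148 - 111084 \cdot \frac{1081800}{30202863877} = -485148 - \frac{120170671200}{30202863877} = - \frac{14652979174869996}{30202863877}$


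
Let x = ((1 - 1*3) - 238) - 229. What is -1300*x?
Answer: 609700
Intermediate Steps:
x = -469 (x = ((1 - 3) - 238) - 229 = (-2 - 238) - 229 = -240 - 229 = -469)
-1300*x = -1300*(-469) = 609700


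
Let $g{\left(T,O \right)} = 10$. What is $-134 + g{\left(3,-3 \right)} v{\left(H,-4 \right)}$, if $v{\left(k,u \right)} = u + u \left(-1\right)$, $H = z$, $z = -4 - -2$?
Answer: $-134$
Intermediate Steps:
$z = -2$ ($z = -4 + 2 = -2$)
$H = -2$
$v{\left(k,u \right)} = 0$ ($v{\left(k,u \right)} = u - u = 0$)
$-134 + g{\left(3,-3 \right)} v{\left(H,-4 \right)} = -134 + 10 \cdot 0 = -134 + 0 = -134$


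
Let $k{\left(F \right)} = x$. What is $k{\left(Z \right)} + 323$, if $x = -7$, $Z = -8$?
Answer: $316$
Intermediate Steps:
$k{\left(F \right)} = -7$
$k{\left(Z \right)} + 323 = -7 + 323 = 316$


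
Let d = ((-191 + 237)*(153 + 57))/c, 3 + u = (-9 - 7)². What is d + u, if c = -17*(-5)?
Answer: 6233/17 ≈ 366.65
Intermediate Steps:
c = 85
u = 253 (u = -3 + (-9 - 7)² = -3 + (-16)² = -3 + 256 = 253)
d = 1932/17 (d = ((-191 + 237)*(153 + 57))/85 = (46*210)*(1/85) = 9660*(1/85) = 1932/17 ≈ 113.65)
d + u = 1932/17 + 253 = 6233/17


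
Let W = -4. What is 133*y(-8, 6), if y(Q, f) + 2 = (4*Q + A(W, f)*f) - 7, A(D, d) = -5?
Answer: -9443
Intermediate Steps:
y(Q, f) = -9 - 5*f + 4*Q (y(Q, f) = -2 + ((4*Q - 5*f) - 7) = -2 + ((-5*f + 4*Q) - 7) = -2 + (-7 - 5*f + 4*Q) = -9 - 5*f + 4*Q)
133*y(-8, 6) = 133*(-9 - 5*6 + 4*(-8)) = 133*(-9 - 30 - 32) = 133*(-71) = -9443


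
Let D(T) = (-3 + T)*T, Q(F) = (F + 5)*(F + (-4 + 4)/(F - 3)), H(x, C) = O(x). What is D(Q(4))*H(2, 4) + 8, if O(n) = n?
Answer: 2384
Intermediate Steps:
H(x, C) = x
Q(F) = F*(5 + F) (Q(F) = (5 + F)*(F + 0/(-3 + F)) = (5 + F)*(F + 0) = (5 + F)*F = F*(5 + F))
D(T) = T*(-3 + T)
D(Q(4))*H(2, 4) + 8 = ((4*(5 + 4))*(-3 + 4*(5 + 4)))*2 + 8 = ((4*9)*(-3 + 4*9))*2 + 8 = (36*(-3 + 36))*2 + 8 = (36*33)*2 + 8 = 1188*2 + 8 = 2376 + 8 = 2384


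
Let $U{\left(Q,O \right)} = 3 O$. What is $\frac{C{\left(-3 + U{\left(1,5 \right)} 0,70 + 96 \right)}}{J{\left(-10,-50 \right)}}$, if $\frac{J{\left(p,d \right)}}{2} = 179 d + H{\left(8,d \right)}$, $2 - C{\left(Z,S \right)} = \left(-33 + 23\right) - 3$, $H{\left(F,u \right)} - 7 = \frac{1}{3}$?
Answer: $- \frac{45}{53656} \approx -0.00083868$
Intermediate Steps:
$H{\left(F,u \right)} = \frac{22}{3}$ ($H{\left(F,u \right)} = 7 + \frac{1}{3} = \frac{22}{3}$)
$C{\left(Z,S \right)} = 15$ ($C{\left(Z,S \right)} = 2 - \left(\left(-33 + 23\right) - 3\right) = 2 - \left(-10 - 3\right) = 2 - -13 = 2 + 13 = 15$)
$J{\left(p,d \right)} = \frac{44}{3} + 358 d$ ($J{\left(p,d \right)} = 2 \left(179 d + \frac{22}{3}\right) = 2 \left(\frac{22}{3} + 179 d\right) = \frac{44}{3} + 358 d$)
$\frac{C{\left(-3 + U{\left(1,5 \right)} 0,70 + 96 \right)}}{J{\left(-10,-50 \right)}} = \frac{15}{\frac{44}{3} + 358 \left(-50\right)} = \frac{15}{\frac{44}{3} - 17900} = \frac{15}{- \frac{53656}{3}} = 15 \left(- \frac{3}{53656}\right) = - \frac{45}{53656}$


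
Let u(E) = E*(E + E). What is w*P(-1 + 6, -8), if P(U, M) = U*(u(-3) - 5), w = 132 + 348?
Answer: 31200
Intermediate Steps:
w = 480
u(E) = 2*E² (u(E) = E*(2*E) = 2*E²)
P(U, M) = 13*U (P(U, M) = U*(2*(-3)² - 5) = U*(2*9 - 5) = U*(18 - 5) = U*13 = 13*U)
w*P(-1 + 6, -8) = 480*(13*(-1 + 6)) = 480*(13*5) = 480*65 = 31200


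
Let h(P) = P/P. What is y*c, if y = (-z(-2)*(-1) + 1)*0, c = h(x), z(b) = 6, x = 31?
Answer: 0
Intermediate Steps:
h(P) = 1
c = 1
y = 0 (y = (-1*6*(-1) + 1)*0 = (-6*(-1) + 1)*0 = (6 + 1)*0 = 7*0 = 0)
y*c = 0*1 = 0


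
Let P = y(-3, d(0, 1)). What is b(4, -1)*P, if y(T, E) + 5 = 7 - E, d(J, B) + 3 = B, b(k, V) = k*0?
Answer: 0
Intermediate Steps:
b(k, V) = 0
d(J, B) = -3 + B
y(T, E) = 2 - E (y(T, E) = -5 + (7 - E) = 2 - E)
P = 4 (P = 2 - (-3 + 1) = 2 - 1*(-2) = 2 + 2 = 4)
b(4, -1)*P = 0*4 = 0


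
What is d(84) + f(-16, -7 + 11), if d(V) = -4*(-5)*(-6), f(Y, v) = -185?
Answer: -305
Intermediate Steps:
d(V) = -120 (d(V) = 20*(-6) = -120)
d(84) + f(-16, -7 + 11) = -120 - 185 = -305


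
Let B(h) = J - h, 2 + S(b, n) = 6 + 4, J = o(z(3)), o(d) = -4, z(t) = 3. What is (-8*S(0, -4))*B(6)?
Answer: 640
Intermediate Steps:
J = -4
S(b, n) = 8 (S(b, n) = -2 + (6 + 4) = -2 + 10 = 8)
B(h) = -4 - h
(-8*S(0, -4))*B(6) = (-8*8)*(-4 - 1*6) = -64*(-4 - 6) = -64*(-10) = 640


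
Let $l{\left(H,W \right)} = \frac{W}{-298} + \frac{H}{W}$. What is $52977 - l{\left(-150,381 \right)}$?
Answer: $\frac{2005030829}{37846} \approx 52979.0$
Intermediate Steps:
$l{\left(H,W \right)} = - \frac{W}{298} + \frac{H}{W}$ ($l{\left(H,W \right)} = W \left(- \frac{1}{298}\right) + \frac{H}{W} = - \frac{W}{298} + \frac{H}{W}$)
$52977 - l{\left(-150,381 \right)} = 52977 - \left(\left(- \frac{1}{298}\right) 381 - \frac{150}{381}\right) = 52977 - \left(- \frac{381}{298} - \frac{50}{127}\right) = 52977 - - \frac{63287}{37846} = 52977 + \frac{63287}{37846} = \frac{2005030829}{37846}$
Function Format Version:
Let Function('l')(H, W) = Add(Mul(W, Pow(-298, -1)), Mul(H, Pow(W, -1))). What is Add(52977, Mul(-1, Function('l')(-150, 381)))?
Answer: Rational(2005030829, 37846) ≈ 52979.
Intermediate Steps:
Function('l')(H, W) = Add(Mul(Rational(-1, 298), W), Mul(H, Pow(W, -1))) (Function('l')(H, W) = Add(Mul(W, Rational(-1, 298)), Mul(H, Pow(W, -1))) = Add(Mul(Rational(-1, 298), W), Mul(H, Pow(W, -1))))
Add(52977, Mul(-1, Function('l')(-150, 381))) = Add(52977, Mul(-1, Add(Mul(Rational(-1, 298), 381), Mul(-150, Pow(381, -1))))) = Add(52977, Mul(-1, Add(Rational(-381, 298), Mul(-150, Rational(1, 381))))) = Add(52977, Mul(-1, Add(Rational(-381, 298), Rational(-50, 127)))) = Add(52977, Mul(-1, Rational(-63287, 37846))) = Add(52977, Rational(63287, 37846)) = Rational(2005030829, 37846)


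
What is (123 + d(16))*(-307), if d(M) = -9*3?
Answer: -29472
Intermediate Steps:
d(M) = -27
(123 + d(16))*(-307) = (123 - 27)*(-307) = 96*(-307) = -29472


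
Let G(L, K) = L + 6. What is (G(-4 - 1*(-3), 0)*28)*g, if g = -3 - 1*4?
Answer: -980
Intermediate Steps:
G(L, K) = 6 + L
g = -7 (g = -3 - 4 = -7)
(G(-4 - 1*(-3), 0)*28)*g = ((6 + (-4 - 1*(-3)))*28)*(-7) = ((6 + (-4 + 3))*28)*(-7) = ((6 - 1)*28)*(-7) = (5*28)*(-7) = 140*(-7) = -980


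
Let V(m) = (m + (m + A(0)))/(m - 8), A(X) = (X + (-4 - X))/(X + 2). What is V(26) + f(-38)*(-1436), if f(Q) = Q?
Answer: 491137/9 ≈ 54571.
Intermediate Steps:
A(X) = -4/(2 + X)
V(m) = (-2 + 2*m)/(-8 + m) (V(m) = (m + (m - 4/(2 + 0)))/(m - 8) = (m + (m - 4/2))/(-8 + m) = (m + (m - 4*½))/(-8 + m) = (m + (m - 2))/(-8 + m) = (m + (-2 + m))/(-8 + m) = (-2 + 2*m)/(-8 + m))
V(26) + f(-38)*(-1436) = 2*(-1 + 26)/(-8 + 26) - 38*(-1436) = 2*25/18 + 54568 = 2*(1/18)*25 + 54568 = 25/9 + 54568 = 491137/9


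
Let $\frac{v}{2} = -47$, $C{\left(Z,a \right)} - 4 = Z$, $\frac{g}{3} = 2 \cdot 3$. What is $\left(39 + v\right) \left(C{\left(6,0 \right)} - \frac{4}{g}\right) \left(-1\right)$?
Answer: $\frac{4840}{9} \approx 537.78$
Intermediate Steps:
$g = 18$ ($g = 3 \cdot 2 \cdot 3 = 3 \cdot 6 = 18$)
$C{\left(Z,a \right)} = 4 + Z$
$v = -94$ ($v = 2 \left(-47\right) = -94$)
$\left(39 + v\right) \left(C{\left(6,0 \right)} - \frac{4}{g}\right) \left(-1\right) = \left(39 - 94\right) \left(\left(4 + 6\right) - \frac{4}{18}\right) \left(-1\right) = - 55 \left(10 - \frac{2}{9}\right) \left(-1\right) = - 55 \cdot \frac{88}{9} \left(-1\right) = \left(-55\right) \left(- \frac{88}{9}\right) = \frac{4840}{9}$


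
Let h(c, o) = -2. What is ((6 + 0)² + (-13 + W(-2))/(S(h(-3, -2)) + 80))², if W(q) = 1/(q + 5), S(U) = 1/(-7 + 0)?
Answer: 3612731236/2812329 ≈ 1284.6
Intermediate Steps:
S(U) = -⅐ (S(U) = 1/(-7) = -⅐)
W(q) = 1/(5 + q)
((6 + 0)² + (-13 + W(-2))/(S(h(-3, -2)) + 80))² = ((6 + 0)² + (-13 + 1/(5 - 2))/(-⅐ + 80))² = (6² + (-13 + 1/3)/(559/7))² = (36 + (-13 + ⅓)*(7/559))² = (36 - 38/3*7/559)² = (36 - 266/1677)² = (60106/1677)² = 3612731236/2812329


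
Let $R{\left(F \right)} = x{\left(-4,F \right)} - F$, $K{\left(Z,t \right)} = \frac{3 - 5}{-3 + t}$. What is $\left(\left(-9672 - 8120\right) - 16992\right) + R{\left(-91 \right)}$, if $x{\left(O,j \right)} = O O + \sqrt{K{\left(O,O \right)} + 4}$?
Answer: $-34677 + \frac{\sqrt{210}}{7} \approx -34675.0$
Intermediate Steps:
$K{\left(Z,t \right)} = - \frac{2}{-3 + t}$
$x{\left(O,j \right)} = O^{2} + \sqrt{4 - \frac{2}{-3 + O}}$ ($x{\left(O,j \right)} = O O + \sqrt{- \frac{2}{-3 + O} + 4} = O^{2} + \sqrt{4 - \frac{2}{-3 + O}}$)
$R{\left(F \right)} = 16 - F + \frac{\sqrt{210}}{7}$ ($R{\left(F \right)} = \left(\left(-4\right)^{2} + \sqrt{2} \sqrt{\frac{-7 + 2 \left(-4\right)}{-3 - 4}}\right) - F = \left(16 + \sqrt{2} \sqrt{\frac{-7 - 8}{-7}}\right) - F = \left(16 + \sqrt{2} \sqrt{\left(- \frac{1}{7}\right) \left(-15\right)}\right) - F = \left(16 + \sqrt{2} \sqrt{\frac{15}{7}}\right) - F = \left(16 + \sqrt{2} \frac{\sqrt{105}}{7}\right) - F = \left(16 + \frac{\sqrt{210}}{7}\right) - F = 16 - F + \frac{\sqrt{210}}{7}$)
$\left(\left(-9672 - 8120\right) - 16992\right) + R{\left(-91 \right)} = \left(\left(-9672 - 8120\right) - 16992\right) + \left(16 - -91 + \frac{\sqrt{210}}{7}\right) = \left(-17792 - 16992\right) + \left(16 + 91 + \frac{\sqrt{210}}{7}\right) = -34784 + \left(107 + \frac{\sqrt{210}}{7}\right) = -34677 + \frac{\sqrt{210}}{7}$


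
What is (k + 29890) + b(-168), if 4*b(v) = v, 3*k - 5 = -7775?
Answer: 27258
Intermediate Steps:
k = -2590 (k = 5/3 + (⅓)*(-7775) = 5/3 - 7775/3 = -2590)
b(v) = v/4
(k + 29890) + b(-168) = (-2590 + 29890) + (¼)*(-168) = 27300 - 42 = 27258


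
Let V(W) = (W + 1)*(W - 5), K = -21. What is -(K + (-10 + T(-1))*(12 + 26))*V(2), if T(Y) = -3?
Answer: -4635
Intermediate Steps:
V(W) = (1 + W)*(-5 + W)
-(K + (-10 + T(-1))*(12 + 26))*V(2) = -(-21 + (-10 - 3)*(12 + 26))*(-5 + 2² - 4*2) = -(-21 - 13*38)*(-5 + 4 - 8) = -(-21 - 494)*(-9) = -(-515)*(-9) = -1*4635 = -4635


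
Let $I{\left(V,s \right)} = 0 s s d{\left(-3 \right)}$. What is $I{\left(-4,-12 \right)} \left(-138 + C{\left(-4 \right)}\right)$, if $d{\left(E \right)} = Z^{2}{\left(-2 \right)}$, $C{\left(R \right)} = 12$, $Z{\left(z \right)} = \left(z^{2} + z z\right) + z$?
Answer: $0$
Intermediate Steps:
$Z{\left(z \right)} = z + 2 z^{2}$ ($Z{\left(z \right)} = \left(z^{2} + z^{2}\right) + z = 2 z^{2} + z = z + 2 z^{2}$)
$d{\left(E \right)} = 36$ ($d{\left(E \right)} = \left(- 2 \left(1 + 2 \left(-2\right)\right)\right)^{2} = \left(- 2 \left(1 - 4\right)\right)^{2} = \left(\left(-2\right) \left(-3\right)\right)^{2} = 6^{2} = 36$)
$I{\left(V,s \right)} = 0$ ($I{\left(V,s \right)} = 0 s s 36 = 0 s 36 = 0 \cdot 36 = 0$)
$I{\left(-4,-12 \right)} \left(-138 + C{\left(-4 \right)}\right) = 0 \left(-138 + 12\right) = 0 \left(-126\right) = 0$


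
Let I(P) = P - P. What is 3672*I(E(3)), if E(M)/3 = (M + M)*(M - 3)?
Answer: 0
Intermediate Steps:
E(M) = 6*M*(-3 + M) (E(M) = 3*((M + M)*(M - 3)) = 3*((2*M)*(-3 + M)) = 3*(2*M*(-3 + M)) = 6*M*(-3 + M))
I(P) = 0
3672*I(E(3)) = 3672*0 = 0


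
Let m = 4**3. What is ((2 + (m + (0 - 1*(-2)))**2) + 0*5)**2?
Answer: 18992164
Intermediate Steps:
m = 64
((2 + (m + (0 - 1*(-2)))**2) + 0*5)**2 = ((2 + (64 + (0 - 1*(-2)))**2) + 0*5)**2 = ((2 + (64 + (0 + 2))**2) + 0)**2 = ((2 + (64 + 2)**2) + 0)**2 = ((2 + 66**2) + 0)**2 = ((2 + 4356) + 0)**2 = (4358 + 0)**2 = 4358**2 = 18992164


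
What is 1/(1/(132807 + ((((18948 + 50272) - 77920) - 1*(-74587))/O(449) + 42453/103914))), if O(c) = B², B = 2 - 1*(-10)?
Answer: 110784758059/831312 ≈ 1.3327e+5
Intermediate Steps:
B = 12 (B = 2 + 10 = 12)
O(c) = 144 (O(c) = 12² = 144)
1/(1/(132807 + ((((18948 + 50272) - 77920) - 1*(-74587))/O(449) + 42453/103914))) = 1/(1/(132807 + ((((18948 + 50272) - 77920) - 1*(-74587))/144 + 42453/103914))) = 1/(1/(132807 + (((69220 - 77920) + 74587)*(1/144) + 42453*(1/103914)))) = 1/(1/(132807 + ((-8700 + 74587)*(1/144) + 4717/11546))) = 1/(1/(132807 + (65887*(1/144) + 4717/11546))) = 1/(1/(132807 + (65887/144 + 4717/11546))) = 1/(1/(132807 + 380705275/831312)) = 1/(1/(110784758059/831312)) = 1/(831312/110784758059) = 110784758059/831312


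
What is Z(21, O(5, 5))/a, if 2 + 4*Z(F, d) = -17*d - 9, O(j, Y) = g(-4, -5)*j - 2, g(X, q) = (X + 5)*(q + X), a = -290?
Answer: -197/290 ≈ -0.67931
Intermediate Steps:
g(X, q) = (5 + X)*(X + q)
O(j, Y) = -2 - 9*j (O(j, Y) = ((-4)² + 5*(-4) + 5*(-5) - 4*(-5))*j - 2 = (16 - 20 - 25 + 20)*j - 2 = -9*j - 2 = -2 - 9*j)
Z(F, d) = -11/4 - 17*d/4 (Z(F, d) = -½ + (-17*d - 9)/4 = -½ + (-9 - 17*d)/4 = -½ + (-9/4 - 17*d/4) = -11/4 - 17*d/4)
Z(21, O(5, 5))/a = (-11/4 - 17*(-2 - 9*5)/4)/(-290) = (-11/4 - 17*(-2 - 45)/4)*(-1/290) = (-11/4 - 17/4*(-47))*(-1/290) = (-11/4 + 799/4)*(-1/290) = 197*(-1/290) = -197/290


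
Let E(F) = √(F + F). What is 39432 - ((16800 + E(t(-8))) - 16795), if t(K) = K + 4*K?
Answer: 39427 - 4*I*√5 ≈ 39427.0 - 8.9443*I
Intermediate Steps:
t(K) = 5*K
E(F) = √2*√F (E(F) = √(2*F) = √2*√F)
39432 - ((16800 + E(t(-8))) - 16795) = 39432 - ((16800 + √2*√(5*(-8))) - 16795) = 39432 - ((16800 + √2*√(-40)) - 16795) = 39432 - ((16800 + √2*(2*I*√10)) - 16795) = 39432 - ((16800 + 4*I*√5) - 16795) = 39432 - (5 + 4*I*√5) = 39432 + (-5 - 4*I*√5) = 39427 - 4*I*√5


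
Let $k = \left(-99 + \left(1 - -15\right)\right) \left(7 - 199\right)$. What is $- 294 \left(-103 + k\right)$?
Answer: $-4654902$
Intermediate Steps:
$k = 15936$ ($k = \left(-99 + \left(1 + 15\right)\right) \left(-192\right) = \left(-99 + 16\right) \left(-192\right) = \left(-83\right) \left(-192\right) = 15936$)
$- 294 \left(-103 + k\right) = - 294 \left(-103 + 15936\right) = \left(-294\right) 15833 = -4654902$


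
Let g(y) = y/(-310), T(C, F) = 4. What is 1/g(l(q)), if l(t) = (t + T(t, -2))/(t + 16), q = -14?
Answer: 62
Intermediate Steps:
l(t) = (4 + t)/(16 + t) (l(t) = (t + 4)/(t + 16) = (4 + t)/(16 + t))
g(y) = -y/310 (g(y) = y*(-1/310) = -y/310)
1/g(l(q)) = 1/(-(4 - 14)/(310*(16 - 14))) = 1/(-(-10)/(310*2)) = 1/(-(-10)/620) = 1/(-1/310*(-5)) = 1/(1/62) = 62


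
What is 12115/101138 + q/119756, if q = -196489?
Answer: -9210830271/6055941164 ≈ -1.5210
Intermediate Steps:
12115/101138 + q/119756 = 12115/101138 - 196489/119756 = -9210830271/6055941164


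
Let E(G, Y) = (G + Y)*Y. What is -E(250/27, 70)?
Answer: -149800/27 ≈ -5548.1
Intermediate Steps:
E(G, Y) = Y*(G + Y)
-E(250/27, 70) = -70*(250/27 + 70) = -70*2140/27 = -1*149800/27 = -149800/27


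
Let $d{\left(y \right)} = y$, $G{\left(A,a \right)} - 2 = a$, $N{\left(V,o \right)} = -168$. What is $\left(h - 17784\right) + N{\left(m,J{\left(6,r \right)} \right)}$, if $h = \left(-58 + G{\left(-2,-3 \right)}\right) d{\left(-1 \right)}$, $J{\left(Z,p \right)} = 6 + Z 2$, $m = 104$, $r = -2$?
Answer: $-17893$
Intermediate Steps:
$J{\left(Z,p \right)} = 6 + 2 Z$
$G{\left(A,a \right)} = 2 + a$
$h = 59$ ($h = \left(-58 + \left(2 - 3\right)\right) \left(-1\right) = \left(-58 - 1\right) \left(-1\right) = \left(-59\right) \left(-1\right) = 59$)
$\left(h - 17784\right) + N{\left(m,J{\left(6,r \right)} \right)} = \left(59 - 17784\right) - 168 = -17725 - 168 = -17893$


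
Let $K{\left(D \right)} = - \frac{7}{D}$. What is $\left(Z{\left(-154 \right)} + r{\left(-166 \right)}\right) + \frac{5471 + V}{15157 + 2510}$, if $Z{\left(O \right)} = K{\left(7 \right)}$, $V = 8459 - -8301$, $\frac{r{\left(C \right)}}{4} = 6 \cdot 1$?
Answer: $\frac{428572}{17667} \approx 24.258$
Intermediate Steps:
$r{\left(C \right)} = 24$ ($r{\left(C \right)} = 4 \cdot 6 \cdot 1 = 4 \cdot 6 = 24$)
$V = 16760$ ($V = 8459 + 8301 = 16760$)
$Z{\left(O \right)} = -1$ ($Z{\left(O \right)} = - \frac{7}{7} = \left(-7\right) \frac{1}{7} = -1$)
$\left(Z{\left(-154 \right)} + r{\left(-166 \right)}\right) + \frac{5471 + V}{15157 + 2510} = \left(-1 + 24\right) + \frac{5471 + 16760}{15157 + 2510} = 23 + \frac{22231}{17667} = \frac{428572}{17667}$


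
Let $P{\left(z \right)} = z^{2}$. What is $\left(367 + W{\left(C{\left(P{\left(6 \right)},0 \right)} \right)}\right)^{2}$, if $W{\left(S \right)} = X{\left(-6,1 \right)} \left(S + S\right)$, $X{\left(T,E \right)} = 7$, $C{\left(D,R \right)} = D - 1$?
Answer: $734449$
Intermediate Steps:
$C{\left(D,R \right)} = -1 + D$
$W{\left(S \right)} = 14 S$ ($W{\left(S \right)} = 7 \left(S + S\right) = 7 \cdot 2 S = 14 S$)
$\left(367 + W{\left(C{\left(P{\left(6 \right)},0 \right)} \right)}\right)^{2} = \left(367 + 14 \left(-1 + 6^{2}\right)\right)^{2} = \left(367 + 14 \left(-1 + 36\right)\right)^{2} = \left(367 + 14 \cdot 35\right)^{2} = \left(367 + 490\right)^{2} = 857^{2} = 734449$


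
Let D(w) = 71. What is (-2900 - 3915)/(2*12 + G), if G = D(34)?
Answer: -1363/19 ≈ -71.737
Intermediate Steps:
G = 71
(-2900 - 3915)/(2*12 + G) = (-2900 - 3915)/(2*12 + 71) = -6815/(24 + 71) = -6815/95 = -6815*1/95 = -1363/19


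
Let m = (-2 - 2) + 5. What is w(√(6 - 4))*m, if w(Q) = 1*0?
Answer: 0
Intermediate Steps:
w(Q) = 0
m = 1 (m = -4 + 5 = 1)
w(√(6 - 4))*m = 0*1 = 0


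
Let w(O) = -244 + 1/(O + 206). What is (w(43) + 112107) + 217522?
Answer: 82016866/249 ≈ 3.2939e+5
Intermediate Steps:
w(O) = -244 + 1/(206 + O)
(w(43) + 112107) + 217522 = ((-50263 - 244*43)/(206 + 43) + 112107) + 217522 = ((-50263 - 10492)/249 + 112107) + 217522 = ((1/249)*(-60755) + 112107) + 217522 = (-60755/249 + 112107) + 217522 = 27853888/249 + 217522 = 82016866/249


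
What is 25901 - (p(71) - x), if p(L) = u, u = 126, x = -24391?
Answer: 1384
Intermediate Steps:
p(L) = 126
25901 - (p(71) - x) = 25901 - (126 - 1*(-24391)) = 25901 - (126 + 24391) = 25901 - 1*24517 = 25901 - 24517 = 1384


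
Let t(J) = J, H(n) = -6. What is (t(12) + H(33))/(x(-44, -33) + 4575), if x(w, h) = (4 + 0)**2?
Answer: 6/4591 ≈ 0.0013069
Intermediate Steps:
x(w, h) = 16 (x(w, h) = 4**2 = 16)
(t(12) + H(33))/(x(-44, -33) + 4575) = (12 - 6)/(16 + 4575) = 6/4591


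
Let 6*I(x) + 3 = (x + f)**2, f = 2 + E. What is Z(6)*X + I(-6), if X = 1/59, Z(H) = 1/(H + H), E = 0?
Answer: 1535/708 ≈ 2.1681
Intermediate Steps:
Z(H) = 1/(2*H)
f = 2 (f = 2 + 0 = 2)
I(x) = -1/2 + (2 + x)**2/6 (I(x) = -1/2 + (x + 2)**2/6 = -1/2 + (2 + x)**2/6)
X = 1/59 ≈ 0.016949
Z(6)*X + I(-6) = ((1/2)/6)*(1/59) + (-1/2 + (2 - 6)**2/6) = ((1/2)*(1/6))*(1/59) + (-1/2 + (1/6)*(-4)**2) = (1/12)*(1/59) + (-1/2 + (1/6)*16) = 1/708 + (-1/2 + 8/3) = 1/708 + 13/6 = 1535/708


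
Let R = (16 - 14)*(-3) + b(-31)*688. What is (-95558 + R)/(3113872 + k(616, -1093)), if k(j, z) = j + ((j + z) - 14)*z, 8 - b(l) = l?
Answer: -68732/3651151 ≈ -0.018825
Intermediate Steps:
b(l) = 8 - l
R = 26826 (R = (16 - 14)*(-3) + (8 - 1*(-31))*688 = 2*(-3) + (8 + 31)*688 = -6 + 39*688 = -6 + 26832 = 26826)
k(j, z) = j + z*(-14 + j + z) (k(j, z) = j + (-14 + j + z)*z = j + z*(-14 + j + z))
(-95558 + R)/(3113872 + k(616, -1093)) = (-95558 + 26826)/(3113872 + (616 + (-1093)² - 14*(-1093) + 616*(-1093))) = -68732/(3113872 + (616 + 1194649 + 15302 - 673288)) = -68732/(3113872 + 537279) = -68732/3651151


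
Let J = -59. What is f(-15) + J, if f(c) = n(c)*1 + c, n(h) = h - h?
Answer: -74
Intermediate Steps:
n(h) = 0
f(c) = c (f(c) = 0*1 + c = 0 + c = c)
f(-15) + J = -15 - 59 = -74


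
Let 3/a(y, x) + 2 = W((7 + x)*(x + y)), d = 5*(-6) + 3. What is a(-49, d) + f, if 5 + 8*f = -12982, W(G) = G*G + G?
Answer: -15012439521/9247672 ≈ -1623.4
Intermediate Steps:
d = -27 (d = -30 + 3 = -27)
W(G) = G + G**2 (W(G) = G**2 + G = G + G**2)
a(y, x) = 3/(-2 + (1 + (7 + x)*(x + y))*(7 + x)*(x + y)) (a(y, x) = 3/(-2 + ((7 + x)*(x + y))*(1 + (7 + x)*(x + y))) = 3/(-2 + (1 + (7 + x)*(x + y))*(7 + x)*(x + y)))
f = -12987/8 (f = -5/8 + (1/8)*(-12982) = -5/8 - 6491/4 = -12987/8 ≈ -1623.4)
a(-49, d) + f = 3/(-2 + ((-27)**2 + 7*(-27) + 7*(-49) - 27*(-49))*(1 + (-27)**2 + 7*(-27) + 7*(-49) - 27*(-49))) - 12987/8 = 3/(-2 + (729 - 189 - 343 + 1323)*(1 + 729 - 189 - 343 + 1323)) - 12987/8 = 3/(-2 + 1520*1521) - 12987/8 = 3/(-2 + 2311920) - 12987/8 = 3/2311918 - 12987/8 = -15012439521/9247672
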